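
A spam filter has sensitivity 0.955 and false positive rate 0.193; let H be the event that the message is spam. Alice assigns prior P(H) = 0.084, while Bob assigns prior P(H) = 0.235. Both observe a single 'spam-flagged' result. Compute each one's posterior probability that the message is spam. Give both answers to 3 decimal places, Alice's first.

The likelihood ratio for a 'spam-flagged' result is 0.955/0.193 = 4.9482.
Alice: prior odds 0.084/0.916 = 0.091703; posterior odds 0.45376; posterior probability 0.312.
Bob: prior odds 0.235/0.765 = 0.30719; posterior odds 1.5200; posterior probability 0.603.

Alice: 0.312; Bob: 0.603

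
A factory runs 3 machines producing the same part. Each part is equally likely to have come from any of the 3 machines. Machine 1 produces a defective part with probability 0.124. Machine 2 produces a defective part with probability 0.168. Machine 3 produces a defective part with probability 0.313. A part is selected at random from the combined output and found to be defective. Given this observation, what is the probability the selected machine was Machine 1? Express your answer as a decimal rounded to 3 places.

Posterior probability ≈ 0.205

P(defective|M1) = 0.124; P(defective|M2) = 0.168; P(defective|M3) = 0.313.
Prior × likelihood for each source: 0.333333·0.124=0.04133, 0.333333·0.168=0.05600, 0.333333·0.313=0.1043. Summing gives P(defective) = 0.20167.
P(Machine 1 | defective) = 0.04133 / 0.20167 = 0.205.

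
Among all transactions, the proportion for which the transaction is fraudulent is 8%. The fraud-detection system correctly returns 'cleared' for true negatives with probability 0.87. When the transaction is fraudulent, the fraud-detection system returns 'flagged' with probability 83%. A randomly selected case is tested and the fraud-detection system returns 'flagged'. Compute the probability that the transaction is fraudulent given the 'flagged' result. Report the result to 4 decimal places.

P(H | E) ≈ 0.3570

Let H be the event that the transaction is fraudulent. P(H) = 0.08, so P(¬H) = 0.92. With E the 'flagged' result, P(E|H) = 0.83 and P(E|¬H) = 0.13.
P(E) = 0.83·0.08 + 0.13·0.92 = 0.066400 + 0.11960 = 0.18600.
By Bayes' theorem, P(H|E) = 0.066400 / 0.18600 = 0.3570.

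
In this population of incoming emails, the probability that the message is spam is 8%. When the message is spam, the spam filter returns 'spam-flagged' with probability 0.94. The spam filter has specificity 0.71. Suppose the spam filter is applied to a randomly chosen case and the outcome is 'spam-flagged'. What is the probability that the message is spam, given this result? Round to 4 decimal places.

P(H | E) ≈ 0.2199

Let H be the event that the message is spam. P(H) = 0.08, so P(¬H) = 0.92. With E the 'spam-flagged' result, P(E|H) = 0.94 and P(E|¬H) = 0.29.
P(E) = 0.94·0.08 + 0.29·0.92 = 0.075200 + 0.26680 = 0.34200.
By Bayes' theorem, P(H|E) = 0.075200 / 0.34200 = 0.2199.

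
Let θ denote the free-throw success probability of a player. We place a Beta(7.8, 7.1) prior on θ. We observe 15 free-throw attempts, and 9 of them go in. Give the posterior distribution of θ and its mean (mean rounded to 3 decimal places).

Posterior: Beta(16.8, 13.1); mean ≈ 0.562

The binomial likelihood is conjugate to the Beta prior: with 9 successes and 6 failures, the posterior is Beta(7.8+9, 7.1+6) = Beta(16.8, 13.1).
Posterior mean = α/(α+β) = 16.8/29.9 = 0.562.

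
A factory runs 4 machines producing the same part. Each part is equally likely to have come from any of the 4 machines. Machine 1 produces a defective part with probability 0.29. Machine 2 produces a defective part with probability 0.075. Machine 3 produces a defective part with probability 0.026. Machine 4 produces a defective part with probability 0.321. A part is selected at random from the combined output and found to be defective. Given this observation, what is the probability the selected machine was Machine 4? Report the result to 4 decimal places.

Tabulate prior·likelihood by source: [1] prior 0.25, lik 0.29, product 0.07250; [2] prior 0.25, lik 0.075, product 0.01875; [3] prior 0.25, lik 0.026, product 0.006500; [4] prior 0.25, lik 0.321, product 0.08025.
Normalizing constant = 0.17800; the posterior for Machine 4 is its product over the sum, 0.08025/0.17800 = 0.4508.

Posterior probability ≈ 0.4508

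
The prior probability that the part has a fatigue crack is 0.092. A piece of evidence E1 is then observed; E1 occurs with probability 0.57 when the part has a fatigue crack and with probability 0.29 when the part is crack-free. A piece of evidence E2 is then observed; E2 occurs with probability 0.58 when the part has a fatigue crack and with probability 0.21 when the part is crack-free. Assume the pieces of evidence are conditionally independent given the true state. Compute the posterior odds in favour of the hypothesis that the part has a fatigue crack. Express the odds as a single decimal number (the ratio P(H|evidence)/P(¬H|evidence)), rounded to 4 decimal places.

Posterior odds ≈ 0.5500

Prior odds = 0.092/(1−0.092) = 0.10132.
Likelihood ratio for E1 = 0.57/0.29 = 1.9655.
Likelihood ratio for E2 = 0.58/0.21 = 2.7619.
Posterior odds = prior odds × LR₁ × LR₂ = 0.55003.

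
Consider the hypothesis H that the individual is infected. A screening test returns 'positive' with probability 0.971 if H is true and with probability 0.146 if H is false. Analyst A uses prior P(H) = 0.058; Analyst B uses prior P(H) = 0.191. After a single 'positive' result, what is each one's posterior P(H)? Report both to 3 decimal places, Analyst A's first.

P('+'|H) = 0.971, P('+'|¬H) = 0.146.
Analyst A: numerator 0.971·0.058 = 0.056318; evidence = 0.056318+0.146·0.942 = 0.19385; posterior = 0.291.
Analyst B: numerator 0.971·0.191 = 0.18546; evidence = 0.18546+0.146·0.809 = 0.30357; posterior = 0.611.

Analyst A: 0.291; Analyst B: 0.611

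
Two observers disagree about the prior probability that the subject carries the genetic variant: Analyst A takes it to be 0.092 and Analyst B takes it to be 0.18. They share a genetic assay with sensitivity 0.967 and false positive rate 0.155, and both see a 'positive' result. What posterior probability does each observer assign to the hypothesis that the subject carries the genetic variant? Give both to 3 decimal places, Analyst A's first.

Analyst A: 0.387; Analyst B: 0.578

The likelihood ratio for a 'positive' result is 0.967/0.155 = 6.2387.
Analyst A: prior odds 0.092/0.908 = 0.10132; posterior odds 0.63212; posterior probability 0.387.
Analyst B: prior odds 0.18/0.82 = 0.21951; posterior odds 1.3695; posterior probability 0.578.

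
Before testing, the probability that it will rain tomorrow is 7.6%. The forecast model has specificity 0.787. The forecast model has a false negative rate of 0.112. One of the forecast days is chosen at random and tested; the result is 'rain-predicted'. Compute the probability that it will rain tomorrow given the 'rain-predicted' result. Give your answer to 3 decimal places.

Let H be the event that it will rain tomorrow. P(H) = 0.076, so P(¬H) = 0.924. With E the 'rain-predicted' result, P(E|H) = 0.888 and P(E|¬H) = 0.213.
P(E) = 0.888·0.076 + 0.213·0.924 = 0.067488 + 0.19681 = 0.26430.
By Bayes' theorem, P(H|E) = 0.067488 / 0.26430 = 0.255.

P(H | E) ≈ 0.255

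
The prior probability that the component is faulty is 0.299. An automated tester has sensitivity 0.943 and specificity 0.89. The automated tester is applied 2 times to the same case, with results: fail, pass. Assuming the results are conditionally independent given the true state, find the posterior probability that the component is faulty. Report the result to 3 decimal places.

Posterior P(H) ≈ 0.190

With H the event that the component is faulty, the joint likelihood of the observed sequence is P(data|H) = 0.943·0.057 = 0.053751 and P(data|¬H) = 0.11·0.89 = 0.097900.
Bayes: P(H|data) = 0.299·0.053751 / (0.299·0.053751 + 0.701·0.097900) = 0.016072/0.084699 = 0.1897.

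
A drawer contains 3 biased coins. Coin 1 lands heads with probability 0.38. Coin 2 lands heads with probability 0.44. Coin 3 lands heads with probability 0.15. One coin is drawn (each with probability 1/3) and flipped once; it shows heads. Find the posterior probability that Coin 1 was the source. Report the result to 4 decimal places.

P(heads|C1) = 0.38; P(heads|C2) = 0.44; P(heads|C3) = 0.15.
Prior × likelihood for each source: 0.333333·0.38=0.1267, 0.333333·0.44=0.1467, 0.333333·0.15=0.05000. Summing gives P(heads) = 0.32333.
P(Coin 1 | heads) = 0.1267 / 0.32333 = 0.3918.

Posterior probability ≈ 0.3918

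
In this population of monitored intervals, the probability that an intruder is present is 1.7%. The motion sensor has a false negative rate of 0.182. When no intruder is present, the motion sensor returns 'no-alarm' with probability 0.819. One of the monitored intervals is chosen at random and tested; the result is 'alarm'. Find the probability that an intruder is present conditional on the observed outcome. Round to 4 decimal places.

Write H for 'an intruder is present'. Prior odds H:¬H = 0.017/0.983 = 0.017294. For the 'alarm' outcome, the likelihood ratio is 0.818/0.181 = 4.5193.
Posterior odds = 0.017294 × 4.5193 = 0.078157, so P(H|E) = 0.078157/(1+0.078157) = 0.0725.

P(H | E) ≈ 0.0725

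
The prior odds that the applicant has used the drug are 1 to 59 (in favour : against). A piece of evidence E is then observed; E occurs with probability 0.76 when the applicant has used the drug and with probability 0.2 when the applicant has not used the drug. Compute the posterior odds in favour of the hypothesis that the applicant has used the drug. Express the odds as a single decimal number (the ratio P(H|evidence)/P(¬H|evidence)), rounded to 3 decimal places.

Posterior odds ≈ 0.064

Prior odds = 1/59 = 0.016949. In log-odds, ln(0.016949) = -4.0775.
Add log likelihood ratio: ln(3.8000) = 1.3350.
Posterior log-odds = -2.7425, so posterior odds = exp(-2.7425) = 0.064407.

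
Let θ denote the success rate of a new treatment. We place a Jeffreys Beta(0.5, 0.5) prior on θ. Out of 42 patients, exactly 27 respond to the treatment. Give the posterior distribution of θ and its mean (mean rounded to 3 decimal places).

Posterior: Beta(27.5, 15.5); mean ≈ 0.640

The binomial likelihood is conjugate to the Beta prior: with 27 successes and 15 failures, the posterior is Beta(0.5+27, 0.5+15) = Beta(27.5, 15.5).
Posterior mean = α/(α+β) = 27.5/43 = 0.640.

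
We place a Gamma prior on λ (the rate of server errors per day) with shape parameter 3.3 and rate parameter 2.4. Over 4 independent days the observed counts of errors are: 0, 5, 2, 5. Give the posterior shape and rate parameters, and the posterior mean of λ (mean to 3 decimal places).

The Poisson likelihood adds the total count to the shape and the number of exposure periods to the rate. Here ∑xᵢ = 12 and n = 4, so shape 3.3→15.3 and rate 2.4→6.4.
E[λ | data] = 15.3/6.4 = 2.391.

Posterior: Gamma(shape=15.3, rate=6.4); mean ≈ 2.391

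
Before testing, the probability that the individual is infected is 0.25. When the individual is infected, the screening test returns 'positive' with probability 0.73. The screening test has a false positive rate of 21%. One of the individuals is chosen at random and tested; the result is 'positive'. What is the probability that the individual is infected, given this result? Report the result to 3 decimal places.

Let H be the event that the individual is infected. P(H) = 0.25, so P(¬H) = 0.75. With E the 'positive' result, P(E|H) = 0.73 and P(E|¬H) = 0.21.
P(E) = 0.73·0.25 + 0.21·0.75 = 0.18250 + 0.15750 = 0.34000.
By Bayes' theorem, P(H|E) = 0.18250 / 0.34000 = 0.537.

P(H | E) ≈ 0.537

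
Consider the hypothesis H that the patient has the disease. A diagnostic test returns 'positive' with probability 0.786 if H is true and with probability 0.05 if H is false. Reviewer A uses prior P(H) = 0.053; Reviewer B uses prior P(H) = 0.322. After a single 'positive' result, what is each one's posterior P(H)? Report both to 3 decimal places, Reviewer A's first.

Reviewer A: 0.468; Reviewer B: 0.882

P('+'|H) = 0.786, P('+'|¬H) = 0.05.
Reviewer A: numerator 0.786·0.053 = 0.041658; evidence = 0.041658+0.05·0.947 = 0.089008; posterior = 0.468.
Reviewer B: numerator 0.786·0.322 = 0.25309; evidence = 0.25309+0.05·0.678 = 0.28699; posterior = 0.882.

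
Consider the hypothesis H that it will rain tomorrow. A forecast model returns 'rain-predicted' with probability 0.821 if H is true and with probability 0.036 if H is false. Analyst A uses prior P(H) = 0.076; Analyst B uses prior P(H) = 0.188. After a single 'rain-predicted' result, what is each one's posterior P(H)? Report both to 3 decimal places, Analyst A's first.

Analyst A: 0.652; Analyst B: 0.841

The likelihood ratio for a 'rain-predicted' result is 0.821/0.036 = 22.806.
Analyst A: prior odds 0.076/0.924 = 0.082251; posterior odds 1.8758; posterior probability 0.652.
Analyst B: prior odds 0.188/0.812 = 0.23153; posterior odds 5.2801; posterior probability 0.841.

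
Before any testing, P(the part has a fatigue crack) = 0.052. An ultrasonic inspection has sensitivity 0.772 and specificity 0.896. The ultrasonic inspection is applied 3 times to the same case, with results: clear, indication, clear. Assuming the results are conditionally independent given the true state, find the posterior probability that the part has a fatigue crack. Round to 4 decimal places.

Posterior P(H) ≈ 0.0257

Let H be the event that the part has a fatigue crack; start with P(H) = 0.052. P('indication'|H) = 0.772, P('indication'|¬H) = 0.104.
Update on result 1 ('clear'): P(H) ← 0.228·0.0520 / (0.228·0.0520 + 0.896·0.9480) = 0.011856/0.86126 = 0.0138.
Update on result 2 ('indication'): P(H) ← 0.772·0.0138 / (0.772·0.0138 + 0.104·0.9862) = 0.010627/0.11320 = 0.0939.
Update on result 3 ('clear'): P(H) ← 0.228·0.0939 / (0.228·0.0939 + 0.896·0.9061) = 0.021405/0.83329 = 0.0257.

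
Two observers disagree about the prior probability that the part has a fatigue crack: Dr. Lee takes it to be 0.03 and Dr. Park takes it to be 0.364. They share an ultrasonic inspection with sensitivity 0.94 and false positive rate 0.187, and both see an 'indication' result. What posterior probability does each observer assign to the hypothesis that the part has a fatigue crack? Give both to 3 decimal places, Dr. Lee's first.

The likelihood ratio for an 'indication' result is 0.94/0.187 = 5.0267.
Dr. Lee: prior odds 0.03/0.97 = 0.030928; posterior odds 0.15547; posterior probability 0.135.
Dr. Park: prior odds 0.364/0.636 = 0.57233; posterior odds 2.8769; posterior probability 0.742.

Dr. Lee: 0.135; Dr. Park: 0.742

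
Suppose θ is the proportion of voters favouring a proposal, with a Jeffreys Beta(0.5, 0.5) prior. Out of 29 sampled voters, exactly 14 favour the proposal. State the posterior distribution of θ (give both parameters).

The binomial likelihood is conjugate to the Beta prior: with 14 successes and 15 failures, the posterior is Beta(0.5+14, 0.5+15) = Beta(14.5, 15.5).

Posterior: Beta(14.5, 15.5)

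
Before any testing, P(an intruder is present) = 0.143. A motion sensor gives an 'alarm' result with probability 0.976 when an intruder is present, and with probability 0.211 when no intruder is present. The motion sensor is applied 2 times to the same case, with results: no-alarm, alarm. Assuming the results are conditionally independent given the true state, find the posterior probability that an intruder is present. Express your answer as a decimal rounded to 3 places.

Posterior P(H) ≈ 0.023

Let H be the event that an intruder is present; start with P(H) = 0.143. P('alarm'|H) = 0.976, P('alarm'|¬H) = 0.211.
Update on result 1 ('no-alarm'): P(H) ← 0.024·0.1430 / (0.024·0.1430 + 0.789·0.8570) = 0.0034320/0.67961 = 0.0050.
Update on result 2 ('alarm'): P(H) ← 0.976·0.0050 / (0.976·0.0050 + 0.211·0.9950) = 0.0049288/0.21486 = 0.0229.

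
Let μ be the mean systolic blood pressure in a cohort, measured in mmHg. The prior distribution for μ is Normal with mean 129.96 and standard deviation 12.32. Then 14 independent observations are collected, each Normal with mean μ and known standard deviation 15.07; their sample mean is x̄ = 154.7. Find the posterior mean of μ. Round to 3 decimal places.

Posterior mean ≈ 152.311

Prior precision 1/τ₀² = 1/12.32² = 0.00658838; data precision n/σ² = 14/15.07² = 0.0616455.
Posterior precision = 0.00658838 + 0.0616455 = 0.0682339.
Posterior mean = (0.00658838·129.96 + 0.0616455·154.7) / 0.0682339 = 152.311.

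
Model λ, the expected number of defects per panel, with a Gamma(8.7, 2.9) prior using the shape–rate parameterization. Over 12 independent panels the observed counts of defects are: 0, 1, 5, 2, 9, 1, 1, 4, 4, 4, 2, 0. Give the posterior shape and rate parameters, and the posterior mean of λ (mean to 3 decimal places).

Total count ∑xᵢ = 33 over n = 12 panels.
Gamma is conjugate to the Poisson likelihood: posterior is Gamma(shape = 8.7+33 = 41.7, rate = 2.9+12 = 14.9).
Posterior mean = shape/rate = 41.7/14.9 = 2.799.

Posterior: Gamma(shape=41.7, rate=14.9); mean ≈ 2.799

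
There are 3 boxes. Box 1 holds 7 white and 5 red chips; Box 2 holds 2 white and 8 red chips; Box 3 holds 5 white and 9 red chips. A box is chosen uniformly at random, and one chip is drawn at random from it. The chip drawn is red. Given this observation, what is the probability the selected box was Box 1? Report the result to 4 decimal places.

Tabulate prior·likelihood by source: [1] prior 0.333333, lik 0.4167, product 0.1389; [2] prior 0.333333, lik 0.8, product 0.2667; [3] prior 0.333333, lik 0.6429, product 0.2143.
Normalizing constant = 0.61984; the posterior for Box 1 is its product over the sum, 0.1389/0.61984 = 0.2241.

Posterior probability ≈ 0.2241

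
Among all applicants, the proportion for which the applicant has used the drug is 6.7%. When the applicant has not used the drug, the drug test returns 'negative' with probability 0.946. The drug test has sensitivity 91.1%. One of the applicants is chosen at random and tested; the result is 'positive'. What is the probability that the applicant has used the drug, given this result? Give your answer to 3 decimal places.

Let H be the event that the applicant has used the drug. P(H) = 0.067, so P(¬H) = 0.933. With E the 'positive' result, P(E|H) = 0.911 and P(E|¬H) = 0.054.
P(E) = 0.911·0.067 + 0.054·0.933 = 0.061037 + 0.050382 = 0.11142.
By Bayes' theorem, P(H|E) = 0.061037 / 0.11142 = 0.548.

P(H | E) ≈ 0.548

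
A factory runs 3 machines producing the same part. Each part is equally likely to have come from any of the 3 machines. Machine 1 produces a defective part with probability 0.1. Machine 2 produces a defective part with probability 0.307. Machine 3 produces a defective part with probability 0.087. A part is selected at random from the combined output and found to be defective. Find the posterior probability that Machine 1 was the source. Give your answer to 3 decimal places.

Posterior probability ≈ 0.202

P(defective|M1) = 0.1; P(defective|M2) = 0.307; P(defective|M3) = 0.087.
Prior × likelihood for each source: 0.333333·0.1=0.03333, 0.333333·0.307=0.1023, 0.333333·0.087=0.02900. Summing gives P(defective) = 0.16467.
P(Machine 1 | defective) = 0.03333 / 0.16467 = 0.202.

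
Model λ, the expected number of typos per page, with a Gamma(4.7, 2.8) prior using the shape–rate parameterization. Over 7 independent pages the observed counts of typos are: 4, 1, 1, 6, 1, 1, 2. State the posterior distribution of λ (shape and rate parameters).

The Poisson likelihood adds the total count to the shape and the number of exposure periods to the rate. Here ∑xᵢ = 16 and n = 7, so shape 4.7→20.7 and rate 2.8→9.8.

Posterior: Gamma(shape=20.7, rate=9.8)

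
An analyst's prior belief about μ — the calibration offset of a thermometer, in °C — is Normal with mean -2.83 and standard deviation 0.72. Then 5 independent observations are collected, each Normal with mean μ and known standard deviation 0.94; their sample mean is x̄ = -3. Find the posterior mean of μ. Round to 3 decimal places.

Posterior mean ≈ -2.957

With known σ, the Normal prior is conjugate. Weight on the data is w = (n/σ²)/(n/σ² + 1/τ₀²) = 5.65867/(5.65867+1.92901) = 0.74577.
Posterior mean = w·x̄ + (1−w)·μ₀ = 0.74577·-3 + 0.25423·-2.83 = -2.957.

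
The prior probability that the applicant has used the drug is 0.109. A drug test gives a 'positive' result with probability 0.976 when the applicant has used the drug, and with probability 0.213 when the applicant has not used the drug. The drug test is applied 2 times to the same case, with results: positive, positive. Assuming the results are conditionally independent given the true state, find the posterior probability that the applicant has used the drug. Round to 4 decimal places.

With H the event that the applicant has used the drug, the joint likelihood of the observed sequence is P(data|H) = 0.976·0.976 = 0.95258 and P(data|¬H) = 0.213·0.213 = 0.045369.
Bayes: P(H|data) = 0.109·0.95258 / (0.109·0.95258 + 0.891·0.045369) = 0.10383/0.14425 = 0.7198.

Posterior P(H) ≈ 0.7198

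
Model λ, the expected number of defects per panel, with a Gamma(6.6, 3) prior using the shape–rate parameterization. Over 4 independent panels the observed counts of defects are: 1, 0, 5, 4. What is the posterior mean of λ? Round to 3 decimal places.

Total count ∑xᵢ = 10 over n = 4 panels.
Gamma is conjugate to the Poisson likelihood: posterior is Gamma(shape = 6.6+10 = 16.6, rate = 3+4 = 7).
Posterior mean = shape/rate = 16.6/7 = 2.371.

Posterior mean ≈ 2.371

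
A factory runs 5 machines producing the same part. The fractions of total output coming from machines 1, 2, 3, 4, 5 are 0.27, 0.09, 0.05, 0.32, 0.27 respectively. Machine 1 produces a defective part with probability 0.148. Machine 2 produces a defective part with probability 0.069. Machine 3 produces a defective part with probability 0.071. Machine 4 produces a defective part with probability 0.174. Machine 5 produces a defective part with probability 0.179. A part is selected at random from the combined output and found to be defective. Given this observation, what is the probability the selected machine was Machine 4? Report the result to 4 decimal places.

Posterior probability ≈ 0.3622

Tabulate prior·likelihood by source: [1] prior 0.27, lik 0.148, product 0.03996; [2] prior 0.09, lik 0.069, product 0.006210; [3] prior 0.05, lik 0.071, product 0.003550; [4] prior 0.32, lik 0.174, product 0.05568; [5] prior 0.27, lik 0.179, product 0.04833.
Normalizing constant = 0.15373; the posterior for Machine 4 is its product over the sum, 0.05568/0.15373 = 0.3622.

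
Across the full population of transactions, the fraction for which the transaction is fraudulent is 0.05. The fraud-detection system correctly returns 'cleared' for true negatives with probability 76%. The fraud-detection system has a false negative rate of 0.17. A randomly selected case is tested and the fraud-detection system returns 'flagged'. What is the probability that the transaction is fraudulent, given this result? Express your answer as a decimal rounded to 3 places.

Write H for 'the transaction is fraudulent'. Prior odds H:¬H = 0.05/0.95 = 0.052632. For the 'flagged' outcome, the likelihood ratio is 0.83/0.24 = 3.4583.
Posterior odds = 0.052632 × 3.4583 = 0.18202, so P(H|E) = 0.18202/(1+0.18202) = 0.154.

P(H | E) ≈ 0.154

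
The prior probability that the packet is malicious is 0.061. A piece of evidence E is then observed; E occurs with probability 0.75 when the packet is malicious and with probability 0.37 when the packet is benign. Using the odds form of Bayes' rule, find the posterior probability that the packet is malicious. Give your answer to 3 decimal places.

Posterior probability ≈ 0.116

Prior odds = 0.061/(1−0.061) = 0.064963.
Likelihood ratio for E = 0.75/0.37 = 2.0270.
Posterior odds = prior odds × LR = 0.13168.
Posterior probability = odds/(1+odds) = 0.13168/1.1317 = 0.116.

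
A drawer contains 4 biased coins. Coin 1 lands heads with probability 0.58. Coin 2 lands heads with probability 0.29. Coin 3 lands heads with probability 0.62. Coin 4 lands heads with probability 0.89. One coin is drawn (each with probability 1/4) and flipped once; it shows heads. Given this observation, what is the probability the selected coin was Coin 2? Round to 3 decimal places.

Tabulate prior·likelihood by source: [1] prior 0.25, lik 0.58, product 0.1450; [2] prior 0.25, lik 0.29, product 0.07250; [3] prior 0.25, lik 0.62, product 0.1550; [4] prior 0.25, lik 0.89, product 0.2225.
Normalizing constant = 0.59500; the posterior for Coin 2 is its product over the sum, 0.07250/0.59500 = 0.122.

Posterior probability ≈ 0.122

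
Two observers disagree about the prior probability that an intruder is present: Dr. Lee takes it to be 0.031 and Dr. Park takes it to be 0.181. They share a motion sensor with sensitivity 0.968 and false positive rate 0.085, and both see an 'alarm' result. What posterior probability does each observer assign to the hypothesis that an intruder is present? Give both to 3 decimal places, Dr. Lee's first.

The likelihood ratio for an 'alarm' result is 0.968/0.085 = 11.388.
Dr. Lee: prior odds 0.031/0.969 = 0.031992; posterior odds 0.36433; posterior probability 0.267.
Dr. Park: prior odds 0.181/0.819 = 0.22100; posterior odds 2.5168; posterior probability 0.716.

Dr. Lee: 0.267; Dr. Park: 0.716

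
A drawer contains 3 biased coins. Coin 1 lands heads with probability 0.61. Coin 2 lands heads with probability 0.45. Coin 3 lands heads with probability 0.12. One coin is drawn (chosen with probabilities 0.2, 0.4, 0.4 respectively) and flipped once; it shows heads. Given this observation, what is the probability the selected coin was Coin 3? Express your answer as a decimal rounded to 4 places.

P(heads|C1) = 0.61; P(heads|C2) = 0.45; P(heads|C3) = 0.12.
Prior × likelihood for each source: 0.2·0.61=0.1220, 0.4·0.45=0.1800, 0.4·0.12=0.04800. Summing gives P(heads) = 0.35000.
P(Coin 3 | heads) = 0.04800 / 0.35000 = 0.1371.

Posterior probability ≈ 0.1371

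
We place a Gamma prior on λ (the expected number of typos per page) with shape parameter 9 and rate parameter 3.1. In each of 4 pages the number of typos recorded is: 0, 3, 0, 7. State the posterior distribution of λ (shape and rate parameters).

Posterior: Gamma(shape=19, rate=7.1)

Total count ∑xᵢ = 10 over n = 4 pages.
Gamma is conjugate to the Poisson likelihood: posterior is Gamma(shape = 9+10 = 19, rate = 3.1+4 = 7.1).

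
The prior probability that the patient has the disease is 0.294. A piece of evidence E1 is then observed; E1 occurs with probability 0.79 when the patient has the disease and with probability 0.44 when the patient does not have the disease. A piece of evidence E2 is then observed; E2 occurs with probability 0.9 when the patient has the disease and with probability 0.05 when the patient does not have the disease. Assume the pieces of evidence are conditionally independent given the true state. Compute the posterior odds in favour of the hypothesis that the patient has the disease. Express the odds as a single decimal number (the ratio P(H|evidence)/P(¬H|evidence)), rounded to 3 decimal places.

Prior odds = 0.294/(1−0.294) = 0.41643. In log-odds, ln(0.41643) = -0.87604.
Add log likelihood ratios: ln(1.7955) + ln(18.000) = 3.4756.
Posterior log-odds = 2.5996, so posterior odds = exp(2.5996) = 13.458.

Posterior odds ≈ 13.458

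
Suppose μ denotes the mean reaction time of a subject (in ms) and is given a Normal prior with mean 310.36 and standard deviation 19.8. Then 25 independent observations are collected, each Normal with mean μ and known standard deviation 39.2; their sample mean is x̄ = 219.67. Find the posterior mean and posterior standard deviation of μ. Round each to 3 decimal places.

With known σ, the Normal prior is conjugate. Weight on the data is w = (n/σ²)/(n/σ² + 1/τ₀²) = 0.0162693/(0.0162693+0.00255076) = 0.86447.
Posterior mean = w·x̄ + (1−w)·μ₀ = 0.86447·219.67 + 0.13553·310.36 = 231.962. Posterior variance = 1/(0.0162693+0.00255076) = 53.1349, so SD = 7.289.

Posterior mean ≈ 231.962; posterior SD ≈ 7.289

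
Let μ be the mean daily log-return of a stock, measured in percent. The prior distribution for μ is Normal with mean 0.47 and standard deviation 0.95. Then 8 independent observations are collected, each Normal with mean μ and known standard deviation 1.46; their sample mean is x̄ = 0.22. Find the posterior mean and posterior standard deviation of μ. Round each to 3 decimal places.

Posterior mean ≈ 0.277; posterior SD ≈ 0.454

Prior precision 1/τ₀² = 1/0.95² = 1.10803; data precision n/σ² = 8/1.46² = 3.75305.
Posterior precision = 1.10803 + 3.75305 = 4.86108, giving posterior SD = 1/√4.86108 = 0.454.
Posterior mean = (1.10803·0.47 + 3.75305·0.22) / 4.86108 = 0.277.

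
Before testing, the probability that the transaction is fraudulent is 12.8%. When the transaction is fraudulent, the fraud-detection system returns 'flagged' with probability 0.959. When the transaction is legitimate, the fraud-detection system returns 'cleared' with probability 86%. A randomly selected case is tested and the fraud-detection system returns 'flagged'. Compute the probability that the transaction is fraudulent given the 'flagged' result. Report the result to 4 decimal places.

P(H | E) ≈ 0.5014

Let H be the event that the transaction is fraudulent. P(H) = 0.128, so P(¬H) = 0.872. With E the 'flagged' result, P(E|H) = 0.959 and P(E|¬H) = 0.14.
P(E) = 0.959·0.128 + 0.14·0.872 = 0.12275 + 0.12208 = 0.24483.
By Bayes' theorem, P(H|E) = 0.12275 / 0.24483 = 0.5014.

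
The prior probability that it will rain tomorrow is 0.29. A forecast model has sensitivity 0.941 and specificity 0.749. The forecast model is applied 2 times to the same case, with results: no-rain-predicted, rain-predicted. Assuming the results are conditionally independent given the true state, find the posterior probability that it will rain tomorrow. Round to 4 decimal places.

Let H be the event that it will rain tomorrow; start with P(H) = 0.29. P('rain-predicted'|H) = 0.941, P('rain-predicted'|¬H) = 0.251.
Update on result 1 ('no-rain-predicted'): P(H) ← 0.059·0.2900 / (0.059·0.2900 + 0.749·0.7100) = 0.017110/0.54890 = 0.0312.
Update on result 2 ('rain-predicted'): P(H) ← 0.941·0.0312 / (0.941·0.0312 + 0.251·0.9688) = 0.029332/0.27251 = 0.1076.

Posterior P(H) ≈ 0.1076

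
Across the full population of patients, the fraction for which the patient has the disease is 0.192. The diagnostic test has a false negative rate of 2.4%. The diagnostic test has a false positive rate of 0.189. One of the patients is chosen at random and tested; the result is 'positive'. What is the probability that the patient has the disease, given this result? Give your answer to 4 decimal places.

P(H | E) ≈ 0.5510

Write H for 'the patient has the disease'. Prior odds H:¬H = 0.192/0.808 = 0.23762. For the 'positive' outcome, the likelihood ratio is 0.976/0.189 = 5.1640.
Posterior odds = 0.23762 × 5.1640 = 1.2271, so P(H|E) = 1.2271/(1+1.2271) = 0.5510.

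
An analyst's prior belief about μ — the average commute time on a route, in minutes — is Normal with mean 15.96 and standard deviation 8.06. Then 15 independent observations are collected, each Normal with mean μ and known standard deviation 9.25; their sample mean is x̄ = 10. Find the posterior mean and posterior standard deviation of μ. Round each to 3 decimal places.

Posterior mean ≈ 10.481; posterior SD ≈ 2.290

With known σ, the Normal prior is conjugate. Weight on the data is w = (n/σ²)/(n/σ² + 1/τ₀²) = 0.175310/(0.175310+0.0153932) = 0.91928.
Posterior mean = w·x̄ + (1−w)·μ₀ = 0.91928·10 + 0.080718·15.96 = 10.481. Posterior variance = 1/(0.175310+0.0153932) = 5.24374, so SD = 2.290.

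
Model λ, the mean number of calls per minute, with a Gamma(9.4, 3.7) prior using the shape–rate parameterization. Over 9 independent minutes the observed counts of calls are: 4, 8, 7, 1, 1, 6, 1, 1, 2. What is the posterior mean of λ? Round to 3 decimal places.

Total count ∑xᵢ = 31 over n = 9 minutes.
Gamma is conjugate to the Poisson likelihood: posterior is Gamma(shape = 9.4+31 = 40.4, rate = 3.7+9 = 12.7).
Posterior mean = shape/rate = 40.4/12.7 = 3.181.

Posterior mean ≈ 3.181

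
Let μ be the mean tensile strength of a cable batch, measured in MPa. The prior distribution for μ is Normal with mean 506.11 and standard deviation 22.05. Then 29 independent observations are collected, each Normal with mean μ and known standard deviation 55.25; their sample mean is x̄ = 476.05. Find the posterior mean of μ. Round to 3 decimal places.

Posterior mean ≈ 481.400

With known σ, the Normal prior is conjugate. Weight on the data is w = (n/σ²)/(n/σ² + 1/τ₀²) = 0.00950021/(0.00950021+0.00205676) = 0.82203.
Posterior mean = w·x̄ + (1−w)·μ₀ = 0.82203·476.05 + 0.17797·506.11 = 481.400.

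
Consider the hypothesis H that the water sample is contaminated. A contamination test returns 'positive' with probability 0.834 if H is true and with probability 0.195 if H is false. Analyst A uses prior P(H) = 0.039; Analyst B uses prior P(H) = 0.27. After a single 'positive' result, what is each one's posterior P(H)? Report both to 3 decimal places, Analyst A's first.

Analyst A: 0.148; Analyst B: 0.613

The likelihood ratio for a 'positive' result is 0.834/0.195 = 4.2769.
Analyst A: prior odds 0.039/0.961 = 0.040583; posterior odds 0.17357; posterior probability 0.148.
Analyst B: prior odds 0.27/0.73 = 0.36986; posterior odds 1.5819; posterior probability 0.613.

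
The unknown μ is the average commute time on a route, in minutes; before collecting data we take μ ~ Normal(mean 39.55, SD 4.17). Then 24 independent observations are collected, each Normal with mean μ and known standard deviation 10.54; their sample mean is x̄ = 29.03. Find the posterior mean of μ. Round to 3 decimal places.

Posterior mean ≈ 31.242

With known σ, the Normal prior is conjugate. Weight on the data is w = (n/σ²)/(n/σ² + 1/τ₀²) = 0.216038/(0.216038+0.0575080) = 0.78977.
Posterior mean = w·x̄ + (1−w)·μ₀ = 0.78977·29.03 + 0.21023·39.55 = 31.242.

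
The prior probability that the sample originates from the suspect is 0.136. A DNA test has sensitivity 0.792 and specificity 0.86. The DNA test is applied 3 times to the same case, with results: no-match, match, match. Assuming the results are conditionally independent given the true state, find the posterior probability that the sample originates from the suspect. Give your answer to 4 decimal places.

Let H be the event that the sample originates from the suspect; start with P(H) = 0.136. P('match'|H) = 0.792, P('match'|¬H) = 0.14.
Update on result 1 ('no-match'): P(H) ← 0.208·0.1360 / (0.208·0.1360 + 0.86·0.8640) = 0.028288/0.77133 = 0.0367.
Update on result 2 ('match'): P(H) ← 0.792·0.0367 / (0.792·0.0367 + 0.14·0.9633) = 0.029046/0.16391 = 0.1772.
Update on result 3 ('match'): P(H) ← 0.792·0.1772 / (0.792·0.1772 + 0.14·0.8228) = 0.14035/0.25554 = 0.5492.

Posterior P(H) ≈ 0.5492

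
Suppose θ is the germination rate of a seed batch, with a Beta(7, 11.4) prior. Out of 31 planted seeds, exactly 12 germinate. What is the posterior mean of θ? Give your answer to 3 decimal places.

The binomial likelihood is conjugate to the Beta prior: with 12 successes and 19 failures, the posterior is Beta(7+12, 11.4+19) = Beta(19, 30.4).
E[θ | data] = 19/(19+30.4) = 0.385.

Posterior mean ≈ 0.385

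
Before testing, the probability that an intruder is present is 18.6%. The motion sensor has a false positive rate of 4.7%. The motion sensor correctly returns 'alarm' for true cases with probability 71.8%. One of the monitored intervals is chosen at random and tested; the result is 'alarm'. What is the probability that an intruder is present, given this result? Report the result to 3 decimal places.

P(H | E) ≈ 0.777

Write H for 'an intruder is present'. Prior odds H:¬H = 0.186/0.814 = 0.22850. For the 'alarm' outcome, the likelihood ratio is 0.718/0.047 = 15.277.
Posterior odds = 0.22850 × 15.277 = 3.4907, so P(H|E) = 3.4907/(1+3.4907) = 0.777.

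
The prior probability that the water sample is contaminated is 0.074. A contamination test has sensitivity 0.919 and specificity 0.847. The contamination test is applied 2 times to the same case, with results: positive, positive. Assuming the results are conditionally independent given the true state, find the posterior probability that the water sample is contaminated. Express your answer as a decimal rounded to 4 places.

Posterior P(H) ≈ 0.7425

With H the event that the water sample is contaminated, the joint likelihood of the observed sequence is P(data|H) = 0.919·0.919 = 0.84456 and P(data|¬H) = 0.153·0.153 = 0.023409.
Bayes: P(H|data) = 0.074·0.84456 / (0.074·0.84456 + 0.926·0.023409) = 0.062498/0.084174 = 0.7425.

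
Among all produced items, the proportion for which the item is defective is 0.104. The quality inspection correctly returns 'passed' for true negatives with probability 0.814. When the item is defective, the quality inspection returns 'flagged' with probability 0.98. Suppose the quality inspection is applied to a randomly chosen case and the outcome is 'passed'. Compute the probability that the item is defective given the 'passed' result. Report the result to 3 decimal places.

P(H | E) ≈ 0.003

Let H be the event that the item is defective. P(H) = 0.104, so P(¬H) = 0.896. With E the 'passed' result, P(E|H) = 0.02 and P(E|¬H) = 0.814.
P(E) = 0.02·0.104 + 0.814·0.896 = 0.0020800 + 0.72934 = 0.73142.
By Bayes' theorem, P(H|E) = 0.0020800 / 0.73142 = 0.003.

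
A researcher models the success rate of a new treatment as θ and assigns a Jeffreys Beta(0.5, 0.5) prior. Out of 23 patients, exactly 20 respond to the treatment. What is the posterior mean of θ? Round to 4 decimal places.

Observing 20 successes and 3 failures updates Beta(0.5, 0.5) by adding the success and failure counts to the two shape parameters: α = 0.5+20 = 20.5, β = 0.5+3 = 3.5.
E[θ | data] = 20.5/(20.5+3.5) = 0.8542.

Posterior mean ≈ 0.8542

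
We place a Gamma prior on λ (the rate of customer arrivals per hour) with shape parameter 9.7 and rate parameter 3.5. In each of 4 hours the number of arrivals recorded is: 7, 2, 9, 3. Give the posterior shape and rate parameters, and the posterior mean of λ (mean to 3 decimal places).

The Poisson likelihood adds the total count to the shape and the number of exposure periods to the rate. Here ∑xᵢ = 21 and n = 4, so shape 9.7→30.7 and rate 3.5→7.5.
E[λ | data] = 30.7/7.5 = 4.093.

Posterior: Gamma(shape=30.7, rate=7.5); mean ≈ 4.093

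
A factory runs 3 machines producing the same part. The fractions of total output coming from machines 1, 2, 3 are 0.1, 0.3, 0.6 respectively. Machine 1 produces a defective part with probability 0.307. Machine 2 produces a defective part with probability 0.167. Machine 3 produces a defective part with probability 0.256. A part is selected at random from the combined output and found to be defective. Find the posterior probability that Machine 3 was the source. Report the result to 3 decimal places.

Posterior probability ≈ 0.655

P(defective|M1) = 0.307; P(defective|M2) = 0.167; P(defective|M3) = 0.256.
Prior × likelihood for each source: 0.1·0.307=0.03070, 0.3·0.167=0.05010, 0.6·0.256=0.1536. Summing gives P(defective) = 0.23440.
P(Machine 3 | defective) = 0.1536 / 0.23440 = 0.655.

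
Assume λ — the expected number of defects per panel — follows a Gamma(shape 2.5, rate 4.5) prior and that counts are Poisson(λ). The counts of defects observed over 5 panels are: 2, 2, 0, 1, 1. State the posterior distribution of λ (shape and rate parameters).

The Poisson likelihood adds the total count to the shape and the number of exposure periods to the rate. Here ∑xᵢ = 6 and n = 5, so shape 2.5→8.5 and rate 4.5→9.5.

Posterior: Gamma(shape=8.5, rate=9.5)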